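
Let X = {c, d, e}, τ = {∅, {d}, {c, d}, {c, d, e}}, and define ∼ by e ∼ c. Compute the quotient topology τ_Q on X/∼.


X/∼ = {[c=e], [d]}; |τ_Q| = 3.

Equivalence classes: [c=e], [d].
Quotient map π: X → X/∼ sends c ↦ [c=e], d ↦ [d], e ↦ [c=e].
For each subset V ⊆ X/∼, compute π^{-1}(V) ⊆ X and check whether π^{-1}(V) ∈ τ. V is open in τ_Q iff π^{-1}(V) ∈ τ.
  V = {}: π^{-1}(V) = ∅ ∈ τ ✓.
  V = {[c=e]}: π^{-1}(V) = {c, e} ∉ τ ✗.
  V = {[d]}: π^{-1}(V) = {d} ∈ τ ✓.
  V = {[c=e], [d]}: π^{-1}(V) = {c, d, e} ∈ τ ✓.
Open sets in the quotient: τ_Q = {{}, {[d]}, {[c=e], [d]}} (3 elements).


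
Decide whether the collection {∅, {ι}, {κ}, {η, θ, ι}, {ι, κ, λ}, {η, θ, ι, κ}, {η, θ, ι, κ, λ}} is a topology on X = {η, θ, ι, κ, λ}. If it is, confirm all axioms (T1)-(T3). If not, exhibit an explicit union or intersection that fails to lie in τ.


τ is NOT a topology on X.

Axiom (T1): ∅ ∈ τ? Yes; X ∈ τ? Yes.
Axiom (T2/T3): check pairwise unions and intersections of members of τ.
Counterexample for (T2): {ι} ∪ {κ} = {ι, κ} ∉ τ. Therefore τ is NOT a topology.


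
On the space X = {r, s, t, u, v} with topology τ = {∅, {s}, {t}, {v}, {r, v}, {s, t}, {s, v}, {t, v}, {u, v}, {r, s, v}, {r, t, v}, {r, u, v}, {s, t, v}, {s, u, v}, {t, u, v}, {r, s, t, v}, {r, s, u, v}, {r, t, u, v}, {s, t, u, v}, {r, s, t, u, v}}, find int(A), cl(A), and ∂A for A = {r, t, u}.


int(A) = {t}, cl(A) = {r, t, u}, ∂A = {r, u}.

Closed sets in (X, τ) are complements of opens:
  closed(X, τ) = {∅, {r}, {s}, {t}, {u}, {r, s}, {r, t}, {r, u}, {s, t}, {s, u}, {t, u}, {r, s, t}, {r, s, u}, {r, t, u}, {r, u, v}, {s, t, u}, {r, s, t, u}, {r, s, u, v}, {r, t, u, v}, {r, s, t, u, v}}.
int(A) = ⋃ {U ∈ τ : U ⊆ A}. Opens contained in A: ∅, {t}.
Taking the union of these: int(A) = {t}.
cl(A) = ⋂ {C closed : A ⊆ C}. Closed sets containing A: {r, t, u}, {r, s, t, u}, {r, t, u, v}, {r, s, t, u, v}.
Intersecting these: cl(A) = {r, t, u}.
∂A = cl(A) ∖ int(A) = {r, t, u} ∖ {t} = {r, u}.


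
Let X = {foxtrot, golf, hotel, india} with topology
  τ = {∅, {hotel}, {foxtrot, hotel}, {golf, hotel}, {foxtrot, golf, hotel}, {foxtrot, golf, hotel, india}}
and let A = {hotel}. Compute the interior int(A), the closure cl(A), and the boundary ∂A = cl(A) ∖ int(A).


int(A) = {hotel}, cl(A) = {foxtrot, golf, hotel, india}, ∂A = {foxtrot, golf, india}.

Closed sets in (X, τ) are complements of opens:
  closed(X, τ) = {∅, {india}, {foxtrot, india}, {golf, india}, {foxtrot, golf, india}, {foxtrot, golf, hotel, india}}.
int(A) = ⋃ {U ∈ τ : U ⊆ A}. Opens contained in A: ∅, {hotel}.
Taking the union of these: int(A) = {hotel}.
cl(A) = ⋂ {C closed : A ⊆ C}. Closed sets containing A: {foxtrot, golf, hotel, india}.
Intersecting these: cl(A) = {foxtrot, golf, hotel, india}.
∂A = cl(A) ∖ int(A) = {foxtrot, golf, hotel, india} ∖ {hotel} = {foxtrot, golf, india}.


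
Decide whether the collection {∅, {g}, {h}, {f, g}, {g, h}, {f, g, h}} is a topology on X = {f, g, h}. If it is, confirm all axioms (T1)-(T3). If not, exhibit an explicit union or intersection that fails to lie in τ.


τ IS a topology on X.

Axiom (T1): ∅ ∈ τ? Yes; X ∈ τ? Yes.
Axiom (T2/T3): check pairwise unions and intersections of members of τ.
All pairwise intersections and unions checked — each lies in τ. Therefore τ satisfies (T1), (T2), (T3): it IS a topology on X.


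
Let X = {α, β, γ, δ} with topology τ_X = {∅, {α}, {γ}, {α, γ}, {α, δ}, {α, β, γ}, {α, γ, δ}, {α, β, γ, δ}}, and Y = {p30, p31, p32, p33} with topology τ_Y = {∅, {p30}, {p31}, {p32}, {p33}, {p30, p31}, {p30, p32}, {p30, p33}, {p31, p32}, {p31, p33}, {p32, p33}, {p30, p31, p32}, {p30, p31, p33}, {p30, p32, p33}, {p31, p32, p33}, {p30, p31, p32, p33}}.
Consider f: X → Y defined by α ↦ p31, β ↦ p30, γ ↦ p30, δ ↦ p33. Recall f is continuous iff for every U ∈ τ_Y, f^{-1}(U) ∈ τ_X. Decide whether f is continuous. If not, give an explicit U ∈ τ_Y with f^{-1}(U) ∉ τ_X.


f is NOT continuous.

Compute f^{-1}(U) for each U ∈ τ_Y:
  U = ∅: f^{-1}(U) = ∅ ∈ τ_X ✓.
  U = {p30}: f^{-1}(U) = {β, γ} ∉ τ_X ✗.
  U = {p31}: f^{-1}(U) = {α} ∈ τ_X ✓.
  U = {p32}: f^{-1}(U) = ∅ ∈ τ_X ✓.
  U = {p33}: f^{-1}(U) = {δ} ∉ τ_X ✗.
  U = {p30, p31}: f^{-1}(U) = {α, β, γ} ∈ τ_X ✓.
  U = {p30, p32}: f^{-1}(U) = {β, γ} ∉ τ_X ✗.
  U = {p30, p33}: f^{-1}(U) = {β, γ, δ} ∉ τ_X ✗.
  U = {p31, p32}: f^{-1}(U) = {α} ∈ τ_X ✓.
  U = {p31, p33}: f^{-1}(U) = {α, δ} ∈ τ_X ✓.
  U = {p32, p33}: f^{-1}(U) = {δ} ∉ τ_X ✗.
  U = {p30, p31, p32}: f^{-1}(U) = {α, β, γ} ∈ τ_X ✓.
  U = {p30, p31, p33}: f^{-1}(U) = {α, β, γ, δ} ∈ τ_X ✓.
  U = {p30, p32, p33}: f^{-1}(U) = {β, γ, δ} ∉ τ_X ✗.
  U = {p31, p32, p33}: f^{-1}(U) = {α, δ} ∈ τ_X ✓.
  U = {p30, p31, p32, p33}: f^{-1}(U) = {α, β, γ, δ} ∈ τ_X ✓.
Found U = {p30} with f^{-1}(U) = {β, γ} not in τ_X. Therefore f is NOT continuous.


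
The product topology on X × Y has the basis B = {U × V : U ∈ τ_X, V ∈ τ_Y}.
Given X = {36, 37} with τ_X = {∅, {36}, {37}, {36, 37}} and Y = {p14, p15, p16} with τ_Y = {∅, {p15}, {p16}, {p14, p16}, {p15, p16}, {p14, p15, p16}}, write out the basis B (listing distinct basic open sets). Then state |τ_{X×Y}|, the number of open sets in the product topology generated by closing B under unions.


Basis B = {∅ × ∅, {36} × {p15}, {36} × {p16}, {37} × {p15}, {37} × {p16}, {36} × {p14, p16}, {36} × {p15, p16}, {36, 37} × {p15}, {36, 37} × {p16}, {37} × {p14, p16}, {37} × {p15, p16}, {36} × {p14, p15, p16}, {37} × {p14, p15, p16}, {36, 37} × {p14, p16}, {36, 37} × {p15, p16}, {36, 37} × {p14, p15, p16}}; |τ_{X×Y}| = 36.

Enumerate products U × V with U ∈ τ_X, V ∈ τ_Y (deduplicated):
  ∅ × ∅ = {} (∅)
  {36} × {p15} = {(36,p15)}
  {36} × {p16} = {(36,p16)}
  {37} × {p15} = {(37,p15)}
  {37} × {p16} = {(37,p16)}
  {36} × {p14, p16} = {(36,p14), (36,p16)}
  {36} × {p15, p16} = {(36,p15), (36,p16)}
  {36, 37} × {p15} = {(36,p15), (37,p15)}
  {36, 37} × {p16} = {(36,p16), (37,p16)}
  {37} × {p14, p16} = {(37,p14), (37,p16)}
  {37} × {p15, p16} = {(37,p15), (37,p16)}
  {36} × {p14, p15, p16} = {(36,p14), (36,p15), (36,p16)}
  {37} × {p14, p15, p16} = {(37,p14), (37,p15), (37,p16)}
  {36, 37} × {p14, p16} = {(36,p14), (36,p16), (37,p14), (37,p16)}
  {36, 37} × {p15, p16} = {(36,p15), (36,p16), (37,p15), (37,p16)}
  {36, 37} × {p14, p15, p16} = {(36,p14), (36,p15), (36,p16), (37,p14), (37,p15), (37,p16)}
These 16 distinct sets form the basis B.
Close under arbitrary unions to get τ_{X×Y}; counting gives |τ_{X×Y}| = 36.


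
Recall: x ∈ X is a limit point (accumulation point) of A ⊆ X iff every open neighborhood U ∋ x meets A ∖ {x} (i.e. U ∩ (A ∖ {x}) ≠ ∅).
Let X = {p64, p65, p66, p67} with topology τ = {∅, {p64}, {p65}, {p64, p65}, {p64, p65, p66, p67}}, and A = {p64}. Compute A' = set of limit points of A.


A' = {p66, p67}

For each x ∈ X, list the open sets U ∈ τ with x ∈ U, then check whether U ∩ (A ∖ {x}) ≠ ∅ for every such U.
  x = p64: open {p64} ∋ x has {p64} ∩ (A ∖ {p64}) = ∅, so x is NOT a limit point.
  x = p65: open {p65} ∋ x has {p65} ∩ (A ∖ {p65}) = ∅, so x is NOT a limit point.
  x = p66: opens ∋ x are {p64, p65, p66, p67}; each meets A ∖ {p66}, so x IS a limit point.
  x = p67: opens ∋ x are {p64, p65, p66, p67}; each meets A ∖ {p67}, so x IS a limit point.
Collecting: A' = {p66, p67}.


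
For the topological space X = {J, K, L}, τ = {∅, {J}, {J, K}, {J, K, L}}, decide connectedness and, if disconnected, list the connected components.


(X, τ) is connected.

Find clopen sets (U ∈ τ with X ∖ U ∈ τ):
  U = ∅, X ∖ U = {J, K, L} — both open, so U is clopen.
  U = {J, K, L}, X ∖ U = ∅ — both open, so U is clopen.
Only trivial clopens (∅ and X) exist, so (X, τ) is connected.
Compute connected components by grouping points that agree on all clopens:
  component: {J, K, L}


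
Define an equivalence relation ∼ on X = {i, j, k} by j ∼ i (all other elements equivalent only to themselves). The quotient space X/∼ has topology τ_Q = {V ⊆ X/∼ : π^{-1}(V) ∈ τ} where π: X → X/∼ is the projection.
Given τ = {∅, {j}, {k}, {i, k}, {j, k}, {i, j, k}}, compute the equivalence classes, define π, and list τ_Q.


X/∼ = {[i=j], [k]}; |τ_Q| = 3.

Equivalence classes: [i=j], [k].
Quotient map π: X → X/∼ sends i ↦ [i=j], j ↦ [i=j], k ↦ [k].
For each subset V ⊆ X/∼, compute π^{-1}(V) ⊆ X and check whether π^{-1}(V) ∈ τ. V is open in τ_Q iff π^{-1}(V) ∈ τ.
  V = {}: π^{-1}(V) = ∅ ∈ τ ✓.
  V = {[i=j]}: π^{-1}(V) = {i, j} ∉ τ ✗.
  V = {[k]}: π^{-1}(V) = {k} ∈ τ ✓.
  V = {[i=j], [k]}: π^{-1}(V) = {i, j, k} ∈ τ ✓.
Open sets in the quotient: τ_Q = {{}, {[k]}, {[i=j], [k]}} (3 elements).


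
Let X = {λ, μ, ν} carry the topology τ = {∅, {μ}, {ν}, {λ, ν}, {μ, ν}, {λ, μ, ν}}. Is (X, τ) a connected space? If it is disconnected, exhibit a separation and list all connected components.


(X, τ) is disconnected; components = [{μ}, {λ, ν}].

Find clopen sets (U ∈ τ with X ∖ U ∈ τ):
  U = ∅, X ∖ U = {λ, μ, ν} — both open, so U is clopen.
  U = {μ}, X ∖ U = {λ, ν} — both open, so U is clopen.
  U = {λ, ν}, X ∖ U = {μ} — both open, so U is clopen.
  U = {λ, μ, ν}, X ∖ U = ∅ — both open, so U is clopen.
Nontrivial clopen(s) exist: e.g. {λ, ν}. So (X, τ) is disconnected.
Compute connected components by grouping points that agree on all clopens:
  component: {μ}
  component: {λ, ν}


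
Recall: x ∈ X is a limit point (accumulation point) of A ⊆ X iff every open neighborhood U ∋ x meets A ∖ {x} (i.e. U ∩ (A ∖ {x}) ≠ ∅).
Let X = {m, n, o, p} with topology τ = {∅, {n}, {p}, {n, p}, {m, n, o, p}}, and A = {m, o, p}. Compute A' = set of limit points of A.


A' = {m, o}

For each x ∈ X, list the open sets U ∈ τ with x ∈ U, then check whether U ∩ (A ∖ {x}) ≠ ∅ for every such U.
  x = m: opens ∋ x are {m, n, o, p}; each meets A ∖ {m}, so x IS a limit point.
  x = n: open {n} ∋ x has {n} ∩ (A ∖ {n}) = ∅, so x is NOT a limit point.
  x = o: opens ∋ x are {m, n, o, p}; each meets A ∖ {o}, so x IS a limit point.
  x = p: open {p} ∋ x has {p} ∩ (A ∖ {p}) = ∅, so x is NOT a limit point.
Collecting: A' = {m, o}.


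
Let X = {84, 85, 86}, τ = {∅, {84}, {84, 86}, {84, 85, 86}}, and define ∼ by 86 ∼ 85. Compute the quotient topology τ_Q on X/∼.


X/∼ = {[84], [85=86]}; |τ_Q| = 3.

Equivalence classes: [84], [85=86].
Quotient map π: X → X/∼ sends 84 ↦ [84], 85 ↦ [85=86], 86 ↦ [85=86].
For each subset V ⊆ X/∼, compute π^{-1}(V) ⊆ X and check whether π^{-1}(V) ∈ τ. V is open in τ_Q iff π^{-1}(V) ∈ τ.
  V = {}: π^{-1}(V) = ∅ ∈ τ ✓.
  V = {[84]}: π^{-1}(V) = {84} ∈ τ ✓.
  V = {[85=86]}: π^{-1}(V) = {85, 86} ∉ τ ✗.
  V = {[84], [85=86]}: π^{-1}(V) = {84, 85, 86} ∈ τ ✓.
Open sets in the quotient: τ_Q = {{}, {[84]}, {[84], [85=86]}} (3 elements).


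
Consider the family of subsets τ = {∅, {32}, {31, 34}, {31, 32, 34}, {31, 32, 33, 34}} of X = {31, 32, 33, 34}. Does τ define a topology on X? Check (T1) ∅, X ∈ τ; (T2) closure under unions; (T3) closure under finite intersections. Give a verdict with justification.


τ IS a topology on X.

Axiom (T1): ∅ ∈ τ? Yes; X ∈ τ? Yes.
Axiom (T2/T3): check pairwise unions and intersections of members of τ.
All pairwise intersections and unions checked — each lies in τ. Therefore τ satisfies (T1), (T2), (T3): it IS a topology on X.


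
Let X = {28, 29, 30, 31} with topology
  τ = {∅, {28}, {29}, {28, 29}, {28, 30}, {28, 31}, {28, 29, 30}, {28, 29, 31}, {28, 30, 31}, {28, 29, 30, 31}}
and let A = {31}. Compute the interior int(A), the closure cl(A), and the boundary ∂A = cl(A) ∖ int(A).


int(A) = ∅, cl(A) = {31}, ∂A = {31}.

Closed sets in (X, τ) are complements of opens:
  closed(X, τ) = {∅, {29}, {30}, {31}, {29, 30}, {29, 31}, {30, 31}, {28, 30, 31}, {29, 30, 31}, {28, 29, 30, 31}}.
int(A) = ⋃ {U ∈ τ : U ⊆ A}. Opens contained in A: ∅.
Taking the union of these: int(A) = ∅.
cl(A) = ⋂ {C closed : A ⊆ C}. Closed sets containing A: {31}, {29, 31}, {30, 31}, {28, 30, 31}, {29, 30, 31}, {28, 29, 30, 31}.
Intersecting these: cl(A) = {31}.
∂A = cl(A) ∖ int(A) = {31} ∖ ∅ = {31}.


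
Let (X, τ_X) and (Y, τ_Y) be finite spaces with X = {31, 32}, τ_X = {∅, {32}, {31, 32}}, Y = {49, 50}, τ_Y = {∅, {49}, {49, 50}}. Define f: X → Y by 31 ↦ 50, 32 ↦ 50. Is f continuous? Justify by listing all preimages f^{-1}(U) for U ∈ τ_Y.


f IS continuous.

Compute f^{-1}(U) for each U ∈ τ_Y:
  U = ∅: f^{-1}(U) = ∅ ∈ τ_X ✓.
  U = {49}: f^{-1}(U) = ∅ ∈ τ_X ✓.
  U = {49, 50}: f^{-1}(U) = {31, 32} ∈ τ_X ✓.
Every preimage lies in τ_X, so f IS continuous.


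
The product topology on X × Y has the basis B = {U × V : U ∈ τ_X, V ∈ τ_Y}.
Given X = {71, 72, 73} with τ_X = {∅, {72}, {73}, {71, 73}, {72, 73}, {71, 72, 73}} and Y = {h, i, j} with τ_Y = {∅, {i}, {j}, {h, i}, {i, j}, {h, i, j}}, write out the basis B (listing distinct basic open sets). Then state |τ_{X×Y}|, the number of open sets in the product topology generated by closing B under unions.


Basis B = {∅ × ∅, {72} × {i}, {72} × {j}, {73} × {i}, {73} × {j}, {71, 73} × {i}, {71, 73} × {j}, {72} × {h, i}, {72} × {i, j}, {72, 73} × {i}, {72, 73} × {j}, {73} × {h, i}, {73} × {i, j}, {71, 72, 73} × {i}, {71, 72, 73} × {j}, {72} × {h, i, j}, {73} × {h, i, j}, {71, 73} × {h, i}, {71, 73} × {i, j}, {72, 73} × {h, i}, {72, 73} × {i, j}, {71, 73} × {h, i, j}, {71, 72, 73} × {h, i}, {71, 72, 73} × {i, j}, {72, 73} × {h, i, j}, {71, 72, 73} × {h, i, j}}; |τ_{X×Y}| = 108.

Enumerate products U × V with U ∈ τ_X, V ∈ τ_Y (deduplicated):
  ∅ × ∅ = {} (∅)
  {72} × {i} = {(72,i)}
  {72} × {j} = {(72,j)}
  {73} × {i} = {(73,i)}
  {73} × {j} = {(73,j)}
  {71, 73} × {i} = {(71,i), (73,i)}
  {71, 73} × {j} = {(71,j), (73,j)}
  {72} × {h, i} = {(72,h), (72,i)}
  {72} × {i, j} = {(72,i), (72,j)}
  {72, 73} × {i} = {(72,i), (73,i)}
  {72, 73} × {j} = {(72,j), (73,j)}
  {73} × {h, i} = {(73,h), (73,i)}
  {73} × {i, j} = {(73,i), (73,j)}
  {71, 72, 73} × {i} = {(71,i), (72,i), (73,i)}
  {71, 72, 73} × {j} = {(71,j), (72,j), (73,j)}
  {72} × {h, i, j} = {(72,h), (72,i), (72,j)}
  {73} × {h, i, j} = {(73,h), (73,i), (73,j)}
  {71, 73} × {h, i} = {(71,h), (71,i), (73,h), (73,i)}
  {71, 73} × {i, j} = {(71,i), (71,j), (73,i), (73,j)}
  {72, 73} × {h, i} = {(72,h), (72,i), (73,h), (73,i)}
  {72, 73} × {i, j} = {(72,i), (72,j), (73,i), (73,j)}
  {71, 73} × {h, i, j} = {(71,h), (71,i), (71,j), (73,h), (73,i), (73,j)}
  {71, 72, 73} × {h, i} = {(71,h), (71,i), (72,h), (72,i), (73,h), (73,i)}
  {71, 72, 73} × {i, j} = {(71,i), (71,j), (72,i), (72,j), (73,i), (73,j)}
  {72, 73} × {h, i, j} = {(72,h), (72,i), (72,j), (73,h), (73,i), (73,j)}
  {71, 72, 73} × {h, i, j} = {(71,h), (71,i), (71,j), (72,h), (72,i), (72,j), (73,h), (73,i), (73,j)}
These 26 distinct sets form the basis B.
Close under arbitrary unions to get τ_{X×Y}; counting gives |τ_{X×Y}| = 108.


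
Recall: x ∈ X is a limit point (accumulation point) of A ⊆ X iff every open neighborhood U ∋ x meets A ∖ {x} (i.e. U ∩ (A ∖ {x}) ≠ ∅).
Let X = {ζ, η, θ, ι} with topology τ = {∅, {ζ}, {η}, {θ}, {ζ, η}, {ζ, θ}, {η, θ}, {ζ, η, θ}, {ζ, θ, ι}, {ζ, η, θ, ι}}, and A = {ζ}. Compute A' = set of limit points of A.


A' = {ι}

For each x ∈ X, list the open sets U ∈ τ with x ∈ U, then check whether U ∩ (A ∖ {x}) ≠ ∅ for every such U.
  x = ζ: open {ζ} ∋ x has {ζ} ∩ (A ∖ {ζ}) = ∅, so x is NOT a limit point.
  x = η: open {η} ∋ x has {η} ∩ (A ∖ {η}) = ∅, so x is NOT a limit point.
  x = θ: open {θ} ∋ x has {θ} ∩ (A ∖ {θ}) = ∅, so x is NOT a limit point.
  x = ι: opens ∋ x are {ζ, θ, ι}, {ζ, η, θ, ι}; each meets A ∖ {ι}, so x IS a limit point.
Collecting: A' = {ι}.


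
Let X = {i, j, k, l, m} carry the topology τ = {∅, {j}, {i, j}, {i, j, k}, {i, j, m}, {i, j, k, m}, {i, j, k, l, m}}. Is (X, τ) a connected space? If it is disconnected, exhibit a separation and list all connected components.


(X, τ) is connected.

Find clopen sets (U ∈ τ with X ∖ U ∈ τ):
  U = ∅, X ∖ U = {i, j, k, l, m} — both open, so U is clopen.
  U = {i, j, k, l, m}, X ∖ U = ∅ — both open, so U is clopen.
Only trivial clopens (∅ and X) exist, so (X, τ) is connected.
Compute connected components by grouping points that agree on all clopens:
  component: {i, j, k, l, m}


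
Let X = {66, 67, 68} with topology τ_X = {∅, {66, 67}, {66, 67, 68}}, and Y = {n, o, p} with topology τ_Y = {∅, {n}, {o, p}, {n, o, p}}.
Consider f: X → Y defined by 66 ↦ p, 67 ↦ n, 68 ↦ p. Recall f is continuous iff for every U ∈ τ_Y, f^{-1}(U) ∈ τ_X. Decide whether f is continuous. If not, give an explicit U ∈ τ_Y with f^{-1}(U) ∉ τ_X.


f is NOT continuous.

Compute f^{-1}(U) for each U ∈ τ_Y:
  U = ∅: f^{-1}(U) = ∅ ∈ τ_X ✓.
  U = {n}: f^{-1}(U) = {67} ∉ τ_X ✗.
  U = {o, p}: f^{-1}(U) = {66, 68} ∉ τ_X ✗.
  U = {n, o, p}: f^{-1}(U) = {66, 67, 68} ∈ τ_X ✓.
Found U = {n} with f^{-1}(U) = {67} not in τ_X. Therefore f is NOT continuous.


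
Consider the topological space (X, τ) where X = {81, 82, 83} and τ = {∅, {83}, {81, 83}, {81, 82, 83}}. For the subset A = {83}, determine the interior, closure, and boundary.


int(A) = {83}, cl(A) = {81, 82, 83}, ∂A = {81, 82}.

Closed sets in (X, τ) are complements of opens:
  closed(X, τ) = {∅, {82}, {81, 82}, {81, 82, 83}}.
int(A) = ⋃ {U ∈ τ : U ⊆ A}. Opens contained in A: ∅, {83}.
Taking the union of these: int(A) = {83}.
cl(A) = ⋂ {C closed : A ⊆ C}. Closed sets containing A: {81, 82, 83}.
Intersecting these: cl(A) = {81, 82, 83}.
∂A = cl(A) ∖ int(A) = {81, 82, 83} ∖ {83} = {81, 82}.


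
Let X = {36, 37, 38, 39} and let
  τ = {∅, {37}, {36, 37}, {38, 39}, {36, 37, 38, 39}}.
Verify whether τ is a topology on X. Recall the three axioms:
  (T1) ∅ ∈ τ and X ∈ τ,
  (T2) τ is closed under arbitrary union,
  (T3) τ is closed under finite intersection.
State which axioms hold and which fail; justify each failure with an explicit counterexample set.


τ is NOT a topology on X.

Axiom (T1): ∅ ∈ τ? Yes; X ∈ τ? Yes.
Axiom (T2/T3): check pairwise unions and intersections of members of τ.
Counterexample for (T2): {37} ∪ {38, 39} = {37, 38, 39} ∉ τ. Therefore τ is NOT a topology.


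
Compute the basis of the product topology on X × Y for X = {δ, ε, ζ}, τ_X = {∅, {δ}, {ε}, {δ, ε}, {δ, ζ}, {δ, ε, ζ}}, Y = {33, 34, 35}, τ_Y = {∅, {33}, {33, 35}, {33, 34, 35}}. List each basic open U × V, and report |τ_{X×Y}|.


Basis B = {∅ × ∅, {δ} × {33}, {ε} × {33}, {δ} × {33, 35}, {δ, ε} × {33}, {δ, ζ} × {33}, {ε} × {33, 35}, {δ} × {33, 34, 35}, {δ, ε, ζ} × {33}, {ε} × {33, 34, 35}, {δ, ε} × {33, 35}, {δ, ζ} × {33, 35}, {δ, ε} × {33, 34, 35}, {δ, ζ} × {33, 34, 35}, {δ, ε, ζ} × {33, 35}, {δ, ε, ζ} × {33, 34, 35}}; |τ_{X×Y}| = 40.

Enumerate products U × V with U ∈ τ_X, V ∈ τ_Y (deduplicated):
  ∅ × ∅ = {} (∅)
  {δ} × {33} = {(δ,33)}
  {ε} × {33} = {(ε,33)}
  {δ} × {33, 35} = {(δ,33), (δ,35)}
  {δ, ε} × {33} = {(δ,33), (ε,33)}
  {δ, ζ} × {33} = {(δ,33), (ζ,33)}
  {ε} × {33, 35} = {(ε,33), (ε,35)}
  {δ} × {33, 34, 35} = {(δ,33), (δ,34), (δ,35)}
  {δ, ε, ζ} × {33} = {(δ,33), (ε,33), (ζ,33)}
  {ε} × {33, 34, 35} = {(ε,33), (ε,34), (ε,35)}
  {δ, ε} × {33, 35} = {(δ,33), (δ,35), (ε,33), (ε,35)}
  {δ, ζ} × {33, 35} = {(δ,33), (δ,35), (ζ,33), (ζ,35)}
  {δ, ε} × {33, 34, 35} = {(δ,33), (δ,34), (δ,35), (ε,33), (ε,34), (ε,35)}
  {δ, ζ} × {33, 34, 35} = {(δ,33), (δ,34), (δ,35), (ζ,33), (ζ,34), (ζ,35)}
  {δ, ε, ζ} × {33, 35} = {(δ,33), (δ,35), (ε,33), (ε,35), (ζ,33), (ζ,35)}
  {δ, ε, ζ} × {33, 34, 35} = {(δ,33), (δ,34), (δ,35), (ε,33), (ε,34), (ε,35), (ζ,33), (ζ,34), (ζ,35)}
These 16 distinct sets form the basis B.
Close under arbitrary unions to get τ_{X×Y}; counting gives |τ_{X×Y}| = 40.


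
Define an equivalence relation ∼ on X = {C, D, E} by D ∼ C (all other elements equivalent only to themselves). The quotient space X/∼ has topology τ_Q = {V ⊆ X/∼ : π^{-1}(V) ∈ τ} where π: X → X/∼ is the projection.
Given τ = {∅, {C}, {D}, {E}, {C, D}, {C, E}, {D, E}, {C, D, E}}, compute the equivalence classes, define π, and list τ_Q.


X/∼ = {[C=D], [E]}; |τ_Q| = 4.

Equivalence classes: [C=D], [E].
Quotient map π: X → X/∼ sends C ↦ [C=D], D ↦ [C=D], E ↦ [E].
For each subset V ⊆ X/∼, compute π^{-1}(V) ⊆ X and check whether π^{-1}(V) ∈ τ. V is open in τ_Q iff π^{-1}(V) ∈ τ.
  V = {}: π^{-1}(V) = ∅ ∈ τ ✓.
  V = {[C=D]}: π^{-1}(V) = {C, D} ∈ τ ✓.
  V = {[E]}: π^{-1}(V) = {E} ∈ τ ✓.
  V = {[C=D], [E]}: π^{-1}(V) = {C, D, E} ∈ τ ✓.
Open sets in the quotient: τ_Q = {{}, {[C=D]}, {[E]}, {[C=D], [E]}} (4 elements).


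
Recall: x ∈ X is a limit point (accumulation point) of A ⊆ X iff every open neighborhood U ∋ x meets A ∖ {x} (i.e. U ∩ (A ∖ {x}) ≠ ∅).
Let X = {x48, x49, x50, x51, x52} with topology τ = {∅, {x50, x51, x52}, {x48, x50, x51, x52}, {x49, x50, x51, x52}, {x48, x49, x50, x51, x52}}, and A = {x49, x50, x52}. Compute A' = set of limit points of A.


A' = {x48, x49, x50, x51, x52}

For each x ∈ X, list the open sets U ∈ τ with x ∈ U, then check whether U ∩ (A ∖ {x}) ≠ ∅ for every such U.
  x = x48: opens ∋ x are {x48, x50, x51, x52}, {x48, x49, x50, x51, x52}; each meets A ∖ {x48}, so x IS a limit point.
  x = x49: opens ∋ x are {x49, x50, x51, x52}, {x48, x49, x50, x51, x52}; each meets A ∖ {x49}, so x IS a limit point.
  x = x50: opens ∋ x are {x50, x51, x52}, {x48, x50, x51, x52}, {x49, x50, x51, x52}, {x48, x49, x50, x51, x52}; each meets A ∖ {x50}, so x IS a limit point.
  x = x51: opens ∋ x are {x50, x51, x52}, {x48, x50, x51, x52}, {x49, x50, x51, x52}, {x48, x49, x50, x51, x52}; each meets A ∖ {x51}, so x IS a limit point.
  x = x52: opens ∋ x are {x50, x51, x52}, {x48, x50, x51, x52}, {x49, x50, x51, x52}, {x48, x49, x50, x51, x52}; each meets A ∖ {x52}, so x IS a limit point.
Collecting: A' = {x48, x49, x50, x51, x52}.


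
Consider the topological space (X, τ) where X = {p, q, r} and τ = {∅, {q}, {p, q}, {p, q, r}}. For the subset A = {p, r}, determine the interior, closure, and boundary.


int(A) = ∅, cl(A) = {p, r}, ∂A = {p, r}.

Closed sets in (X, τ) are complements of opens:
  closed(X, τ) = {∅, {r}, {p, r}, {p, q, r}}.
int(A) = ⋃ {U ∈ τ : U ⊆ A}. Opens contained in A: ∅.
Taking the union of these: int(A) = ∅.
cl(A) = ⋂ {C closed : A ⊆ C}. Closed sets containing A: {p, r}, {p, q, r}.
Intersecting these: cl(A) = {p, r}.
∂A = cl(A) ∖ int(A) = {p, r} ∖ ∅ = {p, r}.


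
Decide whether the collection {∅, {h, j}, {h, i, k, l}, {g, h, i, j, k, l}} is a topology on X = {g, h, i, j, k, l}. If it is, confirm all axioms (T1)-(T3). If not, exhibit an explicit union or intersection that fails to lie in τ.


τ is NOT a topology on X.

Axiom (T1): ∅ ∈ τ? Yes; X ∈ τ? Yes.
Axiom (T2/T3): check pairwise unions and intersections of members of τ.
Counterexample for (T3): {h, j} ∩ {h, i, k, l} = {h} ∉ τ. Therefore τ is NOT a topology.


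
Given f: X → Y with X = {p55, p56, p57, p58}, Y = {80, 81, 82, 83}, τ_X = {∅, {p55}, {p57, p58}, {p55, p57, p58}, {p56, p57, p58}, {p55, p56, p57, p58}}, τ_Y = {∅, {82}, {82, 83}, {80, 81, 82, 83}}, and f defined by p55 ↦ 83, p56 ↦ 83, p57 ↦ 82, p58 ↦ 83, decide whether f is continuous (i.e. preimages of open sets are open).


f is NOT continuous.

Compute f^{-1}(U) for each U ∈ τ_Y:
  U = ∅: f^{-1}(U) = ∅ ∈ τ_X ✓.
  U = {82}: f^{-1}(U) = {p57} ∉ τ_X ✗.
  U = {82, 83}: f^{-1}(U) = {p55, p56, p57, p58} ∈ τ_X ✓.
  U = {80, 81, 82, 83}: f^{-1}(U) = {p55, p56, p57, p58} ∈ τ_X ✓.
Found U = {82} with f^{-1}(U) = {p57} not in τ_X. Therefore f is NOT continuous.


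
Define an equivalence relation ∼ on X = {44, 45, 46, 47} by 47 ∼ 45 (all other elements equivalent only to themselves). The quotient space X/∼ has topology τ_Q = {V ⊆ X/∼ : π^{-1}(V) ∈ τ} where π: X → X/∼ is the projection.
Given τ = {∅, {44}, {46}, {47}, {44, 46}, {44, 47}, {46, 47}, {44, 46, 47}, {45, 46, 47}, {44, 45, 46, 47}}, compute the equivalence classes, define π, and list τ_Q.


X/∼ = {[44], [45=47], [46]}; |τ_Q| = 6.

Equivalence classes: [44], [45=47], [46].
Quotient map π: X → X/∼ sends 44 ↦ [44], 45 ↦ [45=47], 46 ↦ [46], 47 ↦ [45=47].
For each subset V ⊆ X/∼, compute π^{-1}(V) ⊆ X and check whether π^{-1}(V) ∈ τ. V is open in τ_Q iff π^{-1}(V) ∈ τ.
  V = {}: π^{-1}(V) = ∅ ∈ τ ✓.
  V = {[44]}: π^{-1}(V) = {44} ∈ τ ✓.
  V = {[45=47]}: π^{-1}(V) = {45, 47} ∉ τ ✗.
  V = {[44], [45=47]}: π^{-1}(V) = {44, 45, 47} ∉ τ ✗.
  V = {[46]}: π^{-1}(V) = {46} ∈ τ ✓.
  V = {[44], [46]}: π^{-1}(V) = {44, 46} ∈ τ ✓.
  V = {[45=47], [46]}: π^{-1}(V) = {45, 46, 47} ∈ τ ✓.
  V = {[44], [45=47], [46]}: π^{-1}(V) = {44, 45, 46, 47} ∈ τ ✓.
Open sets in the quotient: τ_Q = {{}, {[44]}, {[46]}, {[44], [46]}, {[45=47], [46]}, {[44], [45=47], [46]}} (6 elements).


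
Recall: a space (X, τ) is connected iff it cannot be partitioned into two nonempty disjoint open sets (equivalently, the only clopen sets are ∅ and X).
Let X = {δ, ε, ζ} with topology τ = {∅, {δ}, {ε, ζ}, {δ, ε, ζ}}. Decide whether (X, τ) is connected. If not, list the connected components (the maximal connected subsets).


(X, τ) is disconnected; components = [{δ}, {ε, ζ}].

Find clopen sets (U ∈ τ with X ∖ U ∈ τ):
  U = ∅, X ∖ U = {δ, ε, ζ} — both open, so U is clopen.
  U = {δ}, X ∖ U = {ε, ζ} — both open, so U is clopen.
  U = {ε, ζ}, X ∖ U = {δ} — both open, so U is clopen.
  U = {δ, ε, ζ}, X ∖ U = ∅ — both open, so U is clopen.
Nontrivial clopen(s) exist: e.g. {δ}. So (X, τ) is disconnected.
Compute connected components by grouping points that agree on all clopens:
  component: {δ}
  component: {ε, ζ}


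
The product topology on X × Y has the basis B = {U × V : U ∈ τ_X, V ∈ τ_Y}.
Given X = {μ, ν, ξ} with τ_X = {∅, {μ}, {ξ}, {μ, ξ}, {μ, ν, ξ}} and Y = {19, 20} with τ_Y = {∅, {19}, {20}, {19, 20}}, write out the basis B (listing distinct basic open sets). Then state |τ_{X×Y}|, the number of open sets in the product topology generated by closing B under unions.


Basis B = {∅ × ∅, {μ} × {19}, {μ} × {20}, {ξ} × {19}, {ξ} × {20}, {μ} × {19, 20}, {μ, ξ} × {19}, {μ, ξ} × {20}, {ξ} × {19, 20}, {μ, ν, ξ} × {19}, {μ, ν, ξ} × {20}, {μ, ξ} × {19, 20}, {μ, ν, ξ} × {19, 20}}; |τ_{X×Y}| = 25.

Enumerate products U × V with U ∈ τ_X, V ∈ τ_Y (deduplicated):
  ∅ × ∅ = {} (∅)
  {μ} × {19} = {(μ,19)}
  {μ} × {20} = {(μ,20)}
  {ξ} × {19} = {(ξ,19)}
  {ξ} × {20} = {(ξ,20)}
  {μ} × {19, 20} = {(μ,19), (μ,20)}
  {μ, ξ} × {19} = {(μ,19), (ξ,19)}
  {μ, ξ} × {20} = {(μ,20), (ξ,20)}
  {ξ} × {19, 20} = {(ξ,19), (ξ,20)}
  {μ, ν, ξ} × {19} = {(μ,19), (ν,19), (ξ,19)}
  {μ, ν, ξ} × {20} = {(μ,20), (ν,20), (ξ,20)}
  {μ, ξ} × {19, 20} = {(μ,19), (μ,20), (ξ,19), (ξ,20)}
  {μ, ν, ξ} × {19, 20} = {(μ,19), (μ,20), (ν,19), (ν,20), (ξ,19), (ξ,20)}
These 13 distinct sets form the basis B.
Close under arbitrary unions to get τ_{X×Y}; counting gives |τ_{X×Y}| = 25.


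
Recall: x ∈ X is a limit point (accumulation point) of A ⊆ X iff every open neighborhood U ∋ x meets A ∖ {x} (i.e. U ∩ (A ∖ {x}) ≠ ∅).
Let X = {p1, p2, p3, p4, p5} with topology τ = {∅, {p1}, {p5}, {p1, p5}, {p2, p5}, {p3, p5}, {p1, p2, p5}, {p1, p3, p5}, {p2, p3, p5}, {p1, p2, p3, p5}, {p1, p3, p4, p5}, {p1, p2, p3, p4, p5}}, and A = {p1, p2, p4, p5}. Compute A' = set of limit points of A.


A' = {p2, p3, p4}

For each x ∈ X, list the open sets U ∈ τ with x ∈ U, then check whether U ∩ (A ∖ {x}) ≠ ∅ for every such U.
  x = p1: open {p1} ∋ x has {p1} ∩ (A ∖ {p1}) = ∅, so x is NOT a limit point.
  x = p2: opens ∋ x are {p2, p5}, {p1, p2, p5}, {p2, p3, p5}, {p1, p2, p3, p5}, {p1, p2, p3, p4, p5}; each meets A ∖ {p2}, so x IS a limit point.
  x = p3: opens ∋ x are {p3, p5}, {p1, p3, p5}, {p2, p3, p5}, {p1, p2, p3, p5}, {p1, p3, p4, p5}, {p1, p2, p3, p4, p5}; each meets A ∖ {p3}, so x IS a limit point.
  x = p4: opens ∋ x are {p1, p3, p4, p5}, {p1, p2, p3, p4, p5}; each meets A ∖ {p4}, so x IS a limit point.
  x = p5: open {p5} ∋ x has {p5} ∩ (A ∖ {p5}) = ∅, so x is NOT a limit point.
Collecting: A' = {p2, p3, p4}.


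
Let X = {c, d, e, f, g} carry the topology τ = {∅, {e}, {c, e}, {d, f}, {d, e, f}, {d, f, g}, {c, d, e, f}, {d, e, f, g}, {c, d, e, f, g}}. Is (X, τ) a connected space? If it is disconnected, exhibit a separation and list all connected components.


(X, τ) is disconnected; components = [{c, e}, {d, f, g}].

Find clopen sets (U ∈ τ with X ∖ U ∈ τ):
  U = ∅, X ∖ U = {c, d, e, f, g} — both open, so U is clopen.
  U = {c, e}, X ∖ U = {d, f, g} — both open, so U is clopen.
  U = {d, f, g}, X ∖ U = {c, e} — both open, so U is clopen.
  U = {c, d, e, f, g}, X ∖ U = ∅ — both open, so U is clopen.
Nontrivial clopen(s) exist: e.g. {d, f, g}. So (X, τ) is disconnected.
Compute connected components by grouping points that agree on all clopens:
  component: {c, e}
  component: {d, f, g}


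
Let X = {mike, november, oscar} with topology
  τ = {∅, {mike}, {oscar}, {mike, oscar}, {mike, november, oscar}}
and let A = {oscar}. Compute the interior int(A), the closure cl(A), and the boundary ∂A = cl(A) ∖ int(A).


int(A) = {oscar}, cl(A) = {november, oscar}, ∂A = {november}.

Closed sets in (X, τ) are complements of opens:
  closed(X, τ) = {∅, {november}, {mike, november}, {november, oscar}, {mike, november, oscar}}.
int(A) = ⋃ {U ∈ τ : U ⊆ A}. Opens contained in A: ∅, {oscar}.
Taking the union of these: int(A) = {oscar}.
cl(A) = ⋂ {C closed : A ⊆ C}. Closed sets containing A: {november, oscar}, {mike, november, oscar}.
Intersecting these: cl(A) = {november, oscar}.
∂A = cl(A) ∖ int(A) = {november, oscar} ∖ {oscar} = {november}.


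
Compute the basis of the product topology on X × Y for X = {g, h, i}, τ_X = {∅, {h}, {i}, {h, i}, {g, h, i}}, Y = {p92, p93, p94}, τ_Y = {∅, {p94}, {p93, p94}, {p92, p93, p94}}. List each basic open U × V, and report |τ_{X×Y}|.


Basis B = {∅ × ∅, {h} × {p94}, {i} × {p94}, {h} × {p93, p94}, {h, i} × {p94}, {i} × {p93, p94}, {g, h, i} × {p94}, {h} × {p92, p93, p94}, {i} × {p92, p93, p94}, {h, i} × {p93, p94}, {g, h, i} × {p93, p94}, {h, i} × {p92, p93, p94}, {g, h, i} × {p92, p93, p94}}; |τ_{X×Y}| = 30.

Enumerate products U × V with U ∈ τ_X, V ∈ τ_Y (deduplicated):
  ∅ × ∅ = {} (∅)
  {h} × {p94} = {(h,p94)}
  {i} × {p94} = {(i,p94)}
  {h} × {p93, p94} = {(h,p93), (h,p94)}
  {h, i} × {p94} = {(h,p94), (i,p94)}
  {i} × {p93, p94} = {(i,p93), (i,p94)}
  {g, h, i} × {p94} = {(g,p94), (h,p94), (i,p94)}
  {h} × {p92, p93, p94} = {(h,p92), (h,p93), (h,p94)}
  {i} × {p92, p93, p94} = {(i,p92), (i,p93), (i,p94)}
  {h, i} × {p93, p94} = {(h,p93), (h,p94), (i,p93), (i,p94)}
  {g, h, i} × {p93, p94} = {(g,p93), (g,p94), (h,p93), (h,p94), (i,p93), (i,p94)}
  {h, i} × {p92, p93, p94} = {(h,p92), (h,p93), (h,p94), (i,p92), (i,p93), (i,p94)}
  {g, h, i} × {p92, p93, p94} = {(g,p92), (g,p93), (g,p94), (h,p92), (h,p93), (h,p94), (i,p92), (i,p93), (i,p94)}
These 13 distinct sets form the basis B.
Close under arbitrary unions to get τ_{X×Y}; counting gives |τ_{X×Y}| = 30.


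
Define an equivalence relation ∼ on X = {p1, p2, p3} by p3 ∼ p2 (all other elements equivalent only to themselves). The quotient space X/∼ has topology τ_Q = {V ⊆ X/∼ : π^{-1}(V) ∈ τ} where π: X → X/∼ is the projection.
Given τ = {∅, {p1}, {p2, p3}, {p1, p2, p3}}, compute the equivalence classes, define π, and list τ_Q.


X/∼ = {[p1], [p2=p3]}; |τ_Q| = 4.

Equivalence classes: [p1], [p2=p3].
Quotient map π: X → X/∼ sends p1 ↦ [p1], p2 ↦ [p2=p3], p3 ↦ [p2=p3].
For each subset V ⊆ X/∼, compute π^{-1}(V) ⊆ X and check whether π^{-1}(V) ∈ τ. V is open in τ_Q iff π^{-1}(V) ∈ τ.
  V = {}: π^{-1}(V) = ∅ ∈ τ ✓.
  V = {[p1]}: π^{-1}(V) = {p1} ∈ τ ✓.
  V = {[p2=p3]}: π^{-1}(V) = {p2, p3} ∈ τ ✓.
  V = {[p1], [p2=p3]}: π^{-1}(V) = {p1, p2, p3} ∈ τ ✓.
Open sets in the quotient: τ_Q = {{}, {[p1]}, {[p2=p3]}, {[p1], [p2=p3]}} (4 elements).


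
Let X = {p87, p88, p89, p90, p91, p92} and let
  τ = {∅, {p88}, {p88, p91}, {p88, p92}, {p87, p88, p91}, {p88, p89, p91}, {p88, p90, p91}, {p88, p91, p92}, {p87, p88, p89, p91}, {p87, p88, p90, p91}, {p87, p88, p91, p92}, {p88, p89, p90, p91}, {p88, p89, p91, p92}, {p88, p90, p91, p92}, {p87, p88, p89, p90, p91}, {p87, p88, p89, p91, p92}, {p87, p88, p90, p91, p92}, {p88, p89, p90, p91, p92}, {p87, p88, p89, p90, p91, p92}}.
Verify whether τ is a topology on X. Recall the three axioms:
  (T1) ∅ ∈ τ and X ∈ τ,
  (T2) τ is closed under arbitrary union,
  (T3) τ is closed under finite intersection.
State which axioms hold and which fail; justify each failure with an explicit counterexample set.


τ IS a topology on X.

Axiom (T1): ∅ ∈ τ? Yes; X ∈ τ? Yes.
Axiom (T2/T3): check pairwise unions and intersections of members of τ.
All pairwise intersections and unions checked — each lies in τ. Therefore τ satisfies (T1), (T2), (T3): it IS a topology on X.


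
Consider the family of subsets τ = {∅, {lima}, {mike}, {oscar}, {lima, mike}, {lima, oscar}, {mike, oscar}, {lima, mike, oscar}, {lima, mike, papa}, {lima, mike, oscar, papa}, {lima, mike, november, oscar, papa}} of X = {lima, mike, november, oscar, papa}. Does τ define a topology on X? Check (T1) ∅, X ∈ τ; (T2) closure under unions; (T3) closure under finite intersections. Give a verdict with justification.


τ IS a topology on X.

Axiom (T1): ∅ ∈ τ? Yes; X ∈ τ? Yes.
Axiom (T2/T3): check pairwise unions and intersections of members of τ.
All pairwise intersections and unions checked — each lies in τ. Therefore τ satisfies (T1), (T2), (T3): it IS a topology on X.


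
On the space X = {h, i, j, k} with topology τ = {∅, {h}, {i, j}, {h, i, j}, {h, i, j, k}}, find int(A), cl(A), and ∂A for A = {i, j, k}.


int(A) = {i, j}, cl(A) = {i, j, k}, ∂A = {k}.

Closed sets in (X, τ) are complements of opens:
  closed(X, τ) = {∅, {k}, {h, k}, {i, j, k}, {h, i, j, k}}.
int(A) = ⋃ {U ∈ τ : U ⊆ A}. Opens contained in A: ∅, {i, j}.
Taking the union of these: int(A) = {i, j}.
cl(A) = ⋂ {C closed : A ⊆ C}. Closed sets containing A: {i, j, k}, {h, i, j, k}.
Intersecting these: cl(A) = {i, j, k}.
∂A = cl(A) ∖ int(A) = {i, j, k} ∖ {i, j} = {k}.


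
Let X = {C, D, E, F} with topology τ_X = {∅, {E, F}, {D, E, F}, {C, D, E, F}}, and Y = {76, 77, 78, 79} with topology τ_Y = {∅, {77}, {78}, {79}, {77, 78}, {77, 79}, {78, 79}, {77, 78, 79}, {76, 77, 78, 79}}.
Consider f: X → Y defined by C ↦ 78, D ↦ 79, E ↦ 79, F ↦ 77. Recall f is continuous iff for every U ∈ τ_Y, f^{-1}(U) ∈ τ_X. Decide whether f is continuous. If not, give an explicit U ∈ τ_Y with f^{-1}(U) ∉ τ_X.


f is NOT continuous.

Compute f^{-1}(U) for each U ∈ τ_Y:
  U = ∅: f^{-1}(U) = ∅ ∈ τ_X ✓.
  U = {77}: f^{-1}(U) = {F} ∉ τ_X ✗.
  U = {78}: f^{-1}(U) = {C} ∉ τ_X ✗.
  U = {79}: f^{-1}(U) = {D, E} ∉ τ_X ✗.
  U = {77, 78}: f^{-1}(U) = {C, F} ∉ τ_X ✗.
  U = {77, 79}: f^{-1}(U) = {D, E, F} ∈ τ_X ✓.
  U = {78, 79}: f^{-1}(U) = {C, D, E} ∉ τ_X ✗.
  U = {77, 78, 79}: f^{-1}(U) = {C, D, E, F} ∈ τ_X ✓.
  U = {76, 77, 78, 79}: f^{-1}(U) = {C, D, E, F} ∈ τ_X ✓.
Found U = {77} with f^{-1}(U) = {F} not in τ_X. Therefore f is NOT continuous.


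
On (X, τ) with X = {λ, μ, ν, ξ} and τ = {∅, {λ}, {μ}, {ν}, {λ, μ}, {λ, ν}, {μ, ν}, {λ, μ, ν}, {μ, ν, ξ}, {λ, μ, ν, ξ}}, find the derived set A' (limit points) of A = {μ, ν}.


A' = {ξ}

For each x ∈ X, list the open sets U ∈ τ with x ∈ U, then check whether U ∩ (A ∖ {x}) ≠ ∅ for every such U.
  x = λ: open {λ} ∋ x has {λ} ∩ (A ∖ {λ}) = ∅, so x is NOT a limit point.
  x = μ: open {μ} ∋ x has {μ} ∩ (A ∖ {μ}) = ∅, so x is NOT a limit point.
  x = ν: open {ν} ∋ x has {ν} ∩ (A ∖ {ν}) = ∅, so x is NOT a limit point.
  x = ξ: opens ∋ x are {μ, ν, ξ}, {λ, μ, ν, ξ}; each meets A ∖ {ξ}, so x IS a limit point.
Collecting: A' = {ξ}.


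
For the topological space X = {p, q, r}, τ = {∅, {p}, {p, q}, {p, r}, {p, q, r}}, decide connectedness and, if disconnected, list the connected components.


(X, τ) is connected.

Find clopen sets (U ∈ τ with X ∖ U ∈ τ):
  U = ∅, X ∖ U = {p, q, r} — both open, so U is clopen.
  U = {p, q, r}, X ∖ U = ∅ — both open, so U is clopen.
Only trivial clopens (∅ and X) exist, so (X, τ) is connected.
Compute connected components by grouping points that agree on all clopens:
  component: {p, q, r}


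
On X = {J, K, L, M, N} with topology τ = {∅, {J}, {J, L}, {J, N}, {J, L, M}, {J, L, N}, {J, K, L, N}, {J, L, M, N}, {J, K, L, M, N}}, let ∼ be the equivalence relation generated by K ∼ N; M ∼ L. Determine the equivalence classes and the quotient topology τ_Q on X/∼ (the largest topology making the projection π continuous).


X/∼ = {[J], [K=N], [L=M]}; |τ_Q| = 4.

Equivalence classes: [J], [K=N], [L=M].
Quotient map π: X → X/∼ sends J ↦ [J], K ↦ [K=N], L ↦ [L=M], M ↦ [L=M], N ↦ [K=N].
For each subset V ⊆ X/∼, compute π^{-1}(V) ⊆ X and check whether π^{-1}(V) ∈ τ. V is open in τ_Q iff π^{-1}(V) ∈ τ.
  V = {}: π^{-1}(V) = ∅ ∈ τ ✓.
  V = {[J]}: π^{-1}(V) = {J} ∈ τ ✓.
  V = {[K=N]}: π^{-1}(V) = {K, N} ∉ τ ✗.
  V = {[J], [K=N]}: π^{-1}(V) = {J, K, N} ∉ τ ✗.
  V = {[L=M]}: π^{-1}(V) = {L, M} ∉ τ ✗.
  V = {[J], [L=M]}: π^{-1}(V) = {J, L, M} ∈ τ ✓.
  V = {[K=N], [L=M]}: π^{-1}(V) = {K, L, M, N} ∉ τ ✗.
  V = {[J], [K=N], [L=M]}: π^{-1}(V) = {J, K, L, M, N} ∈ τ ✓.
Open sets in the quotient: τ_Q = {{}, {[J]}, {[J], [L=M]}, {[J], [K=N], [L=M]}} (4 elements).


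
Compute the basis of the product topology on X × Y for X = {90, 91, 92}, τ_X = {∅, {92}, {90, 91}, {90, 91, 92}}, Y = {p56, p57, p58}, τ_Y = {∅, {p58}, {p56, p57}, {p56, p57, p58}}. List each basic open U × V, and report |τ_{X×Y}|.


Basis B = {∅ × ∅, {92} × {p58}, {90, 91} × {p58}, {92} × {p56, p57}, {90, 91, 92} × {p58}, {92} × {p56, p57, p58}, {90, 91} × {p56, p57}, {90, 91} × {p56, p57, p58}, {90, 91, 92} × {p56, p57}, {90, 91, 92} × {p56, p57, p58}}; |τ_{X×Y}| = 16.

Enumerate products U × V with U ∈ τ_X, V ∈ τ_Y (deduplicated):
  ∅ × ∅ = {} (∅)
  {92} × {p58} = {(92,p58)}
  {90, 91} × {p58} = {(90,p58), (91,p58)}
  {92} × {p56, p57} = {(92,p56), (92,p57)}
  {90, 91, 92} × {p58} = {(90,p58), (91,p58), (92,p58)}
  {92} × {p56, p57, p58} = {(92,p56), (92,p57), (92,p58)}
  {90, 91} × {p56, p57} = {(90,p56), (90,p57), (91,p56), (91,p57)}
  {90, 91} × {p56, p57, p58} = {(90,p56), (90,p57), (90,p58), (91,p56), (91,p57), (91,p58)}
  {90, 91, 92} × {p56, p57} = {(90,p56), (90,p57), (91,p56), (91,p57), (92,p56), (92,p57)}
  {90, 91, 92} × {p56, p57, p58} = {(90,p56), (90,p57), (90,p58), (91,p56), (91,p57), (91,p58), (92,p56), (92,p57), (92,p58)}
These 10 distinct sets form the basis B.
Close under arbitrary unions to get τ_{X×Y}; counting gives |τ_{X×Y}| = 16.
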